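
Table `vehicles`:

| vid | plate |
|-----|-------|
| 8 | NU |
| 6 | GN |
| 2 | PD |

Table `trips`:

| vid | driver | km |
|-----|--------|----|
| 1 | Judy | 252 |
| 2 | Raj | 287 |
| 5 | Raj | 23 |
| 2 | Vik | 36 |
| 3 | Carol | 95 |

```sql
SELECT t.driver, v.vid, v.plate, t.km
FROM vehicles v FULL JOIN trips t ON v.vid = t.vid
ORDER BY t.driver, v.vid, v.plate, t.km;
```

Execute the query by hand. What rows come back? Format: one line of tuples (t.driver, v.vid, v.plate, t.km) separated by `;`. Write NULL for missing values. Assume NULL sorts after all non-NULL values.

FULL OUTER JOIN keeps every row from both sides; unmatched rows get NULL for the other side's columns.
Matching on v.vid = t.vid.
- v (vid=8) has no partner → padded with NULL.
- v (vid=6) has no partner → padded with NULL.
- v (vid=2) pairs with 2 row(s) of t.
- plus 3 unmatched t row(s), each kept with NULL v columns.
After projecting and ordering:
t.driver | v.vid | v.plate | t.km
Carol | NULL | NULL | 95
Judy | NULL | NULL | 252
Raj | 2 | PD | 287
Raj | NULL | NULL | 23
Vik | 2 | PD | 36
NULL | 6 | GN | NULL
NULL | 8 | NU | NULL

(Carol, NULL, NULL, 95); (Judy, NULL, NULL, 252); (Raj, 2, PD, 287); (Raj, NULL, NULL, 23); (Vik, 2, PD, 36); (NULL, 6, GN, NULL); (NULL, 8, NU, NULL)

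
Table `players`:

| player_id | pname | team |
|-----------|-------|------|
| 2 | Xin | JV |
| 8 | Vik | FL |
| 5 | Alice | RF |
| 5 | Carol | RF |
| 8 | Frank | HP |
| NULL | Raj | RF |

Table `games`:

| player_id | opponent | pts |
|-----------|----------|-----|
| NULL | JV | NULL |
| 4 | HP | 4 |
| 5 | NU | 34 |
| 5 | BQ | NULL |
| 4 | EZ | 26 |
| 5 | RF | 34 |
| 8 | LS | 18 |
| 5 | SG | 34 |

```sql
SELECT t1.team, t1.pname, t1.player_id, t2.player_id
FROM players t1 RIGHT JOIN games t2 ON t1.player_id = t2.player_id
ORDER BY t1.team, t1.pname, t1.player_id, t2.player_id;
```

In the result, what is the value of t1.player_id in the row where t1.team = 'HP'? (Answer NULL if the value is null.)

8

RIGHT JOIN keeps every row from `games`; unmatched rows get NULL for `players`'s columns.
Matching on t1.player_id = t2.player_id. A NULL in a compared column never satisfies the condition.
- t1 row (player_id=2): no match.
- t1 row (player_id=8): matches 1 t2 row(s) → 1 output row(s).
- t1 row (player_id=5): matches 4 t2 row(s) → 4 output row(s).
- t1 row (player_id=5): matches 4 t2 row(s) → 4 output row(s).
- t1 row (player_id=8): matches 1 t2 row(s) → 1 output row(s).
- t1 row (player_id=NULL): no match.
- plus 3 unmatched t2 row(s), each kept with NULL t1 columns.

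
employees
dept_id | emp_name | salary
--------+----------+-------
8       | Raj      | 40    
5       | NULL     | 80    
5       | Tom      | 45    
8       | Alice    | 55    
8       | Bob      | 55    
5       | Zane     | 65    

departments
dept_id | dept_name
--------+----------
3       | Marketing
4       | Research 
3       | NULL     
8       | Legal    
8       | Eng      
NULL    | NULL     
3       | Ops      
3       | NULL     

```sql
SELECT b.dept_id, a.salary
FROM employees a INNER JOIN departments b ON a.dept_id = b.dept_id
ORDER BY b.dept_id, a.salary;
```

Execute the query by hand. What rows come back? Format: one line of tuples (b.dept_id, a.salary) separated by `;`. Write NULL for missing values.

(8, 40); (8, 40); (8, 55); (8, 55); (8, 55); (8, 55)

INNER JOIN keeps only pairs where the ON condition holds.
Matching on a.dept_id = b.dept_id. A NULL in a compared column never satisfies the condition.
Matched pairs: 6.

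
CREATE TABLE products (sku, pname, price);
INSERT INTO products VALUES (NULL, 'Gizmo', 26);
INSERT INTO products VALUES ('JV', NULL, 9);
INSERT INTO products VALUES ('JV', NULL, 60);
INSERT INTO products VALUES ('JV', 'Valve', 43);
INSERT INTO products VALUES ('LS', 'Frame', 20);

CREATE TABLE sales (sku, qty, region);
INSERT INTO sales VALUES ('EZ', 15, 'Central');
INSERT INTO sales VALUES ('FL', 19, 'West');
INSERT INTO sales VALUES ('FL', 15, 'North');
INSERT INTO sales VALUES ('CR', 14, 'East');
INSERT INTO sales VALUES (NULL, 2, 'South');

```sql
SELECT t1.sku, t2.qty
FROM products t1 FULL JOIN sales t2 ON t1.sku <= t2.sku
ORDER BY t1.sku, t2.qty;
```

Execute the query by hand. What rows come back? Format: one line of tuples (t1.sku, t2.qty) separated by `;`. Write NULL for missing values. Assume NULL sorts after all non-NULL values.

(JV, NULL); (JV, NULL); (JV, NULL); (LS, NULL); (NULL, 2); (NULL, 14); (NULL, 15); (NULL, 15); (NULL, 19); (NULL, NULL)

FULL OUTER JOIN keeps every row from both sides; unmatched rows get NULL for the other side's columns.
Matching on t1.sku <= t2.sku. A NULL in a compared column never satisfies the condition.
Matched pairs: 0; unmatched t1 rows kept: 5; unmatched t2 rows kept: 5.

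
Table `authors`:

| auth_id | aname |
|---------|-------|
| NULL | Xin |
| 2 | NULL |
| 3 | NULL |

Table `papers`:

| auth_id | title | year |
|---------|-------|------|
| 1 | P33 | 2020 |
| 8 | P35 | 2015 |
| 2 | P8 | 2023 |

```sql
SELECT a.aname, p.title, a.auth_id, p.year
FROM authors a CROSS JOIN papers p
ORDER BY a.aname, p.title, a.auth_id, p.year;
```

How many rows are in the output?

9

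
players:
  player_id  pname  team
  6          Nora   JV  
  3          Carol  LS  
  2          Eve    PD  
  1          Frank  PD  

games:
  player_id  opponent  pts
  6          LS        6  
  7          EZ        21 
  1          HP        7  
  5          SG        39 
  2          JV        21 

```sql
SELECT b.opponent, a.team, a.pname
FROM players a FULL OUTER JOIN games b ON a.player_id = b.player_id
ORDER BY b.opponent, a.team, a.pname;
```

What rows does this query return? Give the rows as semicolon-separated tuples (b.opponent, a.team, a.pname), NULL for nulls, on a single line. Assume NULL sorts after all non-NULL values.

FULL OUTER JOIN keeps every row from both sides; unmatched rows get NULL for the other side's columns.
Matching on a.player_id = b.player_id.
- a[0] player_id=6 → 1 match(es) in b → 1 row(s).
- a[1] player_id=3 → no match; kept with NULLs on the b side.
- a[2] player_id=2 → 1 match(es) in b → 1 row(s).
- a[3] player_id=1 → 1 match(es) in b → 1 row(s).
- 2 b row(s) had no a match → kept, a columns NULL.
After projecting and ordering:
b.opponent | a.team | a.pname
EZ | NULL | NULL
HP | PD | Frank
JV | PD | Eve
LS | JV | Nora
SG | NULL | NULL
NULL | LS | Carol

(EZ, NULL, NULL); (HP, PD, Frank); (JV, PD, Eve); (LS, JV, Nora); (SG, NULL, NULL); (NULL, LS, Carol)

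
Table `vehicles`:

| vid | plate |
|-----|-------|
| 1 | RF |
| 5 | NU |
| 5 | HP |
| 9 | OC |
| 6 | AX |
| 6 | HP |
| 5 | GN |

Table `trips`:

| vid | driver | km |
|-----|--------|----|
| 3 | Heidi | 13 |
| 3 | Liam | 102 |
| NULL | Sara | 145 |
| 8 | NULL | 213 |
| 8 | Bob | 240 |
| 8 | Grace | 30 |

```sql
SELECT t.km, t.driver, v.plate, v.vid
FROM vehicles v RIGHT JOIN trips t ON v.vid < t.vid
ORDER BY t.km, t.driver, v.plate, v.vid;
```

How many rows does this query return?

21

RIGHT JOIN keeps every row from `trips`; unmatched rows get NULL for `vehicles`'s columns.
Matching on v.vid < t.vid. A NULL in a compared column never satisfies the condition.
- v (vid=1) pairs with 5 row(s) of t.
- v (vid=5) pairs with 3 row(s) of t.
- v (vid=5) pairs with 3 row(s) of t.
- v (vid=9) has no partner in t.
- v (vid=6) pairs with 3 row(s) of t.
- v (vid=6) pairs with 3 row(s) of t.
- v (vid=5) pairs with 3 row(s) of t.
- plus 1 unmatched t row(s), each kept with NULL v columns.
Total: 20 matched + 1 padded = 21 rows.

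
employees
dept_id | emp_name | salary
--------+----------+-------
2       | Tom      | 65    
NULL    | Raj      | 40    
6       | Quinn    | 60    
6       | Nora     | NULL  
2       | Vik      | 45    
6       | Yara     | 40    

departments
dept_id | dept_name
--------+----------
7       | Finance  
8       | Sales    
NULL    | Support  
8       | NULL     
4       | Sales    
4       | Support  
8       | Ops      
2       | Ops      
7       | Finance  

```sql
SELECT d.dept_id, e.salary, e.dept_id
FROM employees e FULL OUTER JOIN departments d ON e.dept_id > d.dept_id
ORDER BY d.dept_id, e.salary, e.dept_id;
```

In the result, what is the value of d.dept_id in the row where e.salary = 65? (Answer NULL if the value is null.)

FULL OUTER JOIN keeps every row from both sides; unmatched rows get NULL for the other side's columns.
Matching on e.dept_id > d.dept_id. A NULL in a compared column never satisfies the condition.
- dept_id=2: no d row matches, row kept with d columns NULL.
- dept_id=NULL: no d row matches, row kept with d columns NULL.
- dept_id=6: 3 matching d row(s), so 3 row(s) emitted.
- dept_id=6: 3 matching d row(s), so 3 row(s) emitted.
- dept_id=2: no d row matches, row kept with d columns NULL.
- dept_id=6: 3 matching d row(s), so 3 row(s) emitted.
- plus 6 unmatched d row(s), each kept with NULL e columns.

NULL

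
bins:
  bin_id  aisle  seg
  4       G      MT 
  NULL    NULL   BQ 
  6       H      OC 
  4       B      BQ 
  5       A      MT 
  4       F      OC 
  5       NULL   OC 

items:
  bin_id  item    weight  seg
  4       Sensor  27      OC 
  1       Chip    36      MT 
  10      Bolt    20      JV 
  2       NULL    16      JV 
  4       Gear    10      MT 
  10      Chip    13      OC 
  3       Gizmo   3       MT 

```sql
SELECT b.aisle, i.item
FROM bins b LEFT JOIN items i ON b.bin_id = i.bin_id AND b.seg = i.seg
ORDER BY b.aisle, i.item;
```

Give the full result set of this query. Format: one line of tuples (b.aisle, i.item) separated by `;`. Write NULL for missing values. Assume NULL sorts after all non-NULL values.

(A, NULL); (B, NULL); (F, Sensor); (G, Gear); (H, NULL); (NULL, NULL); (NULL, NULL)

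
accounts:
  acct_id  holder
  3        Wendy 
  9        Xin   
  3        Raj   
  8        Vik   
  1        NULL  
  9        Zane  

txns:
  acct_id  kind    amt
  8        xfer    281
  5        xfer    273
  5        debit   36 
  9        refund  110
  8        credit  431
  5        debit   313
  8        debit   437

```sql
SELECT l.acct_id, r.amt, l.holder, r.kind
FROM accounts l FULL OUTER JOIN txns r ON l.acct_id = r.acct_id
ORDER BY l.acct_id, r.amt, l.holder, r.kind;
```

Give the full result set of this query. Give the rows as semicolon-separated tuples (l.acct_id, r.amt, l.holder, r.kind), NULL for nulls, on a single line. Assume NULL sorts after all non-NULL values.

FULL OUTER JOIN keeps every row from both sides; unmatched rows get NULL for the other side's columns.
Matching on l.acct_id = r.acct_id.
Matched pairs: 5; unmatched l rows kept: 3; unmatched r rows kept: 3.

(1, NULL, NULL, NULL); (3, NULL, Raj, NULL); (3, NULL, Wendy, NULL); (8, 281, Vik, xfer); (8, 431, Vik, credit); (8, 437, Vik, debit); (9, 110, Xin, refund); (9, 110, Zane, refund); (NULL, 36, NULL, debit); (NULL, 273, NULL, xfer); (NULL, 313, NULL, debit)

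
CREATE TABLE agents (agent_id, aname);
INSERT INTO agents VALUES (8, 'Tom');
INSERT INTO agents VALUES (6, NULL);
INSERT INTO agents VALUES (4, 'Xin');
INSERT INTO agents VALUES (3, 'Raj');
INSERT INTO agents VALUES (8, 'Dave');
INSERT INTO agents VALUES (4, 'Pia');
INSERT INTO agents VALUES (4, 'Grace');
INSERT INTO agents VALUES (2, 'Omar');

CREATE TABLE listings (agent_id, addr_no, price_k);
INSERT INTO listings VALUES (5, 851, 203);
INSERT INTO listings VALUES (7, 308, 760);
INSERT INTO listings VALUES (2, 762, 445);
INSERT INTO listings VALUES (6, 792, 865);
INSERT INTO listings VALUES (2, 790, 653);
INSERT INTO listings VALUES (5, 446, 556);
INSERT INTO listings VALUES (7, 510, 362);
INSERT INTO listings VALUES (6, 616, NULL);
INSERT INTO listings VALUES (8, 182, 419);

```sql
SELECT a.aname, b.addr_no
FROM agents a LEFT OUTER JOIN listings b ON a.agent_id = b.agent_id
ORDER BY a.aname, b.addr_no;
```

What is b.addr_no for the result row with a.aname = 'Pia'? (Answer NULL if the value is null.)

NULL

LEFT JOIN keeps every row from `agents`; unmatched rows get NULL for `listings`'s columns.
Matching on a.agent_id = b.agent_id.
- a[0] agent_id=8 → 1 match(es) in b → 1 row(s).
- a[1] agent_id=6 → 2 match(es) in b → 2 row(s).
- a[2] agent_id=4 → no match; kept with NULLs on the b side.
- a[3] agent_id=3 → no match; kept with NULLs on the b side.
- a[4] agent_id=8 → 1 match(es) in b → 1 row(s).
- a[5] agent_id=4 → no match; kept with NULLs on the b side.
- a[6] agent_id=4 → no match; kept with NULLs on the b side.
- a[7] agent_id=2 → 2 match(es) in b → 2 row(s).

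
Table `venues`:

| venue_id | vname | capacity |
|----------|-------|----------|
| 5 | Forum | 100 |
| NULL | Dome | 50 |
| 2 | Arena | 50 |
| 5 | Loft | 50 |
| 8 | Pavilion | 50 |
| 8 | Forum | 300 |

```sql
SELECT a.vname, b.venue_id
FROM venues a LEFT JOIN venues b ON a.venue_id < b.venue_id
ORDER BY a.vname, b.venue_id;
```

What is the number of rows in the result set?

LEFT JOIN keeps every row from `venues a`; unmatched rows get NULL for `venues b`'s columns.
Matching on a.venue_id < b.venue_id. A NULL in a compared column never satisfies the condition.
- a[0] venue_id=5 → 2 match(es) in b → 2 row(s).
- a[1] venue_id=NULL → no match; kept with NULLs on the b side.
- a[2] venue_id=2 → 4 match(es) in b → 4 row(s).
- a[3] venue_id=5 → 2 match(es) in b → 2 row(s).
- a[4] venue_id=8 → no match; kept with NULLs on the b side.
- a[5] venue_id=8 → no match; kept with NULLs on the b side.
Total: 8 matched + 3 padded = 11 rows.

11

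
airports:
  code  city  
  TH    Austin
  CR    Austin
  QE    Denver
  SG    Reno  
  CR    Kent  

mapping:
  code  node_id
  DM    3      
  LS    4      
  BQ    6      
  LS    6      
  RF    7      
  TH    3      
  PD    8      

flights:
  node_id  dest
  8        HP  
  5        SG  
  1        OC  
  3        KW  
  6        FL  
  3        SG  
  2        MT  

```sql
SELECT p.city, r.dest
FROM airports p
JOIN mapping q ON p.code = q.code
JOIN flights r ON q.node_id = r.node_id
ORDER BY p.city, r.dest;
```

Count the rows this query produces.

Step 1 — p INNER JOIN q on code → 1 row(s).
Then INNER JOIN `flights r` on node_id: keep only rows whose q.node_id appears in r.
Result: 2 row(s).

2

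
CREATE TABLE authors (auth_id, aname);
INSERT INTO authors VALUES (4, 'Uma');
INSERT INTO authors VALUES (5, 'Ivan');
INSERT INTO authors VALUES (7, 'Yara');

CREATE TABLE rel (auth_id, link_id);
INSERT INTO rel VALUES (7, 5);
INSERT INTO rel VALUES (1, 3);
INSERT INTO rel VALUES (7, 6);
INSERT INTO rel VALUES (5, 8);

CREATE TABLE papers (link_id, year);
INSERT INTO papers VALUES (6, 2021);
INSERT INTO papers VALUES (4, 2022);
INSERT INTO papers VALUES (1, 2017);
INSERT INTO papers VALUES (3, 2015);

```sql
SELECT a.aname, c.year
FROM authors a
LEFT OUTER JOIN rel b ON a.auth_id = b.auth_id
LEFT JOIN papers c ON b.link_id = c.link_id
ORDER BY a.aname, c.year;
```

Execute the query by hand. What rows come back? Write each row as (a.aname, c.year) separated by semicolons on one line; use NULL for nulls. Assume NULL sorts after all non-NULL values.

(Ivan, NULL); (Uma, NULL); (Yara, 2021); (Yara, NULL)

Step 1 — a LEFT JOIN b on auth_id → 4 row(s).
Then LEFT JOIN `papers c` on link_id: each of those 4 rows is kept; rows whose b.link_id has no match in c get NULL for c's columns.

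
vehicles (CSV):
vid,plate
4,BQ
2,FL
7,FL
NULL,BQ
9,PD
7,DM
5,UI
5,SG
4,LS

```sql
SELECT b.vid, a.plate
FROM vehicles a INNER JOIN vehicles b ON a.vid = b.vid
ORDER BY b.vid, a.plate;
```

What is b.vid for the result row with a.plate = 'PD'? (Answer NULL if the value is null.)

9

INNER JOIN keeps only pairs where the ON condition holds.
Matching on a.vid = b.vid. A NULL in a compared column never satisfies the condition.
- a[0] vid=4 → 2 match(es) in b → 2 row(s).
- a[1] vid=2 → 1 match(es) in b → 1 row(s).
- a[2] vid=7 → 2 match(es) in b → 2 row(s).
- a[3] vid=NULL → no match; dropped.
- a[4] vid=9 → 1 match(es) in b → 1 row(s).
- a[5] vid=7 → 2 match(es) in b → 2 row(s).
- a[6] vid=5 → 2 match(es) in b → 2 row(s).
- a[7] vid=5 → 2 match(es) in b → 2 row(s).
- a[8] vid=4 → 2 match(es) in b → 2 row(s).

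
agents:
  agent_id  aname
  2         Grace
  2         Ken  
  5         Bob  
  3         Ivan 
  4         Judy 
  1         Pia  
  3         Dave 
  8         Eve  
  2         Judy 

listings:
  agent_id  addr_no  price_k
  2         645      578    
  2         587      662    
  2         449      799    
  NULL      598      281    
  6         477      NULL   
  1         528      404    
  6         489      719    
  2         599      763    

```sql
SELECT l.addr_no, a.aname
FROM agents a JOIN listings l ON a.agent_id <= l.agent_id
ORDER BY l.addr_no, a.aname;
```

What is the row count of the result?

33

INNER JOIN keeps only pairs where the ON condition holds.
Matching on a.agent_id <= l.agent_id. A NULL in a compared column never satisfies the condition.
- agent_id=2: 6 matching l row(s), so 6 row(s) emitted.
- agent_id=2: 6 matching l row(s), so 6 row(s) emitted.
- agent_id=5: 2 matching l row(s), so 2 row(s) emitted.
- agent_id=3: 2 matching l row(s), so 2 row(s) emitted.
- agent_id=4: 2 matching l row(s), so 2 row(s) emitted.
- agent_id=1: 7 matching l row(s), so 7 row(s) emitted.
- agent_id=3: 2 matching l row(s), so 2 row(s) emitted.
- agent_id=8: no matching l row, dropped.
- agent_id=2: 6 matching l row(s), so 6 row(s) emitted.
Total: 33 rows.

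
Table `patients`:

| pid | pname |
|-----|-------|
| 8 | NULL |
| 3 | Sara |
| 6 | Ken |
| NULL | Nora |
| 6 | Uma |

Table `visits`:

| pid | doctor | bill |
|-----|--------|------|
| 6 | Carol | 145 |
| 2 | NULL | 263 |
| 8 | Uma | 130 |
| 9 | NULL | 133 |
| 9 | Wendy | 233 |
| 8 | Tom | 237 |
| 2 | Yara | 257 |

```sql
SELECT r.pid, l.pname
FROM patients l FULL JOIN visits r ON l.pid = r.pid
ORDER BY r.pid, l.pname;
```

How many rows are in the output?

FULL OUTER JOIN keeps every row from both sides; unmatched rows get NULL for the other side's columns.
Matching on l.pid = r.pid. A NULL in a compared column never satisfies the condition.
Matched pairs: 4; unmatched l rows kept: 2; unmatched r rows kept: 4.
Total: 4 matched + 6 padded = 10 rows.

10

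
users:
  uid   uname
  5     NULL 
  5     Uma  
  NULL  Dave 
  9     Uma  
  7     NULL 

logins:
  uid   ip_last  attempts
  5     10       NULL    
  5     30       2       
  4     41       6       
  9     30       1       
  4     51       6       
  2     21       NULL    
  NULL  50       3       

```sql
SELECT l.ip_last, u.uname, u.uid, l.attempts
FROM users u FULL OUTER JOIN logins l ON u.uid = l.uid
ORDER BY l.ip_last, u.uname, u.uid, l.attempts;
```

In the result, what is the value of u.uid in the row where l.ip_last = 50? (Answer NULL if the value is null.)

FULL OUTER JOIN keeps every row from both sides; unmatched rows get NULL for the other side's columns.
Matching on u.uid = l.uid. A NULL in a compared column never satisfies the condition.
- u row (uid=5): matches 2 l row(s) → 2 output row(s).
- u row (uid=5): matches 2 l row(s) → 2 output row(s).
- u row (uid=NULL): no match → kept, l columns NULL.
- u row (uid=9): matches 1 l row(s) → 1 output row(s).
- u row (uid=7): no match → kept, l columns NULL.
- plus 4 unmatched l row(s), each kept with NULL u columns.

NULL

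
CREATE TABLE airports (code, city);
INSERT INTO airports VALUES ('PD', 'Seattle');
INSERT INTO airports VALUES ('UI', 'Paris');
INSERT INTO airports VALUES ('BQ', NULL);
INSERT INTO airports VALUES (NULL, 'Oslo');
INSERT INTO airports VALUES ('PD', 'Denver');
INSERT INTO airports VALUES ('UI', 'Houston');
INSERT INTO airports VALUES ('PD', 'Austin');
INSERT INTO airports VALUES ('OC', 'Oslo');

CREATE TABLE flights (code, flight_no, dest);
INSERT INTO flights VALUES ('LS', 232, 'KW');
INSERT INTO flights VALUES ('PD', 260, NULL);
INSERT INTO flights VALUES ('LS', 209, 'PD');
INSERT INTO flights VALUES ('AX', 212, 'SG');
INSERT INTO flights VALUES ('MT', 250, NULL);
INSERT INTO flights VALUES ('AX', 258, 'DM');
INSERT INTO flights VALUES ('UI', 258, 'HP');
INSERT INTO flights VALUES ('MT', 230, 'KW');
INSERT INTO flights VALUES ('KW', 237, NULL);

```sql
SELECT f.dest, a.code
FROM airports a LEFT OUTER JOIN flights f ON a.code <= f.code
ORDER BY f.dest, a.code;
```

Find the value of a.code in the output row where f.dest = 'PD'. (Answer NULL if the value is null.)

BQ

LEFT JOIN keeps every row from `airports`; unmatched rows get NULL for `flights`'s columns.
Matching on a.code <= f.code. A NULL in a compared column never satisfies the condition.
- a[0] code=PD → 2 match(es) in f → 2 row(s).
- a[1] code=UI → 1 match(es) in f → 1 row(s).
- a[2] code=BQ → 7 match(es) in f → 7 row(s).
- a[3] code=NULL → no match; kept with NULLs on the f side.
- a[4] code=PD → 2 match(es) in f → 2 row(s).
- a[5] code=UI → 1 match(es) in f → 1 row(s).
- a[6] code=PD → 2 match(es) in f → 2 row(s).
- a[7] code=OC → 2 match(es) in f → 2 row(s).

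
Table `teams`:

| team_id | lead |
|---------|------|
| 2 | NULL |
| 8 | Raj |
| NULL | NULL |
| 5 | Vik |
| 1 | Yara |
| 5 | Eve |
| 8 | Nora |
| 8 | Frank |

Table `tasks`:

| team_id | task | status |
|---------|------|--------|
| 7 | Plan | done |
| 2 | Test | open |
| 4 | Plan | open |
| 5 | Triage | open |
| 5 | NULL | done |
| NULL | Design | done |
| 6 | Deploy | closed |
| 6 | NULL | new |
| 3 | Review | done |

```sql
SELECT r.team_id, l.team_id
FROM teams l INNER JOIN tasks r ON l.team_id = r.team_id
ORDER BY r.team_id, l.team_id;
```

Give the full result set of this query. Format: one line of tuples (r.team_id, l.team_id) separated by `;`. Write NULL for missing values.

INNER JOIN keeps only pairs where the ON condition holds.
Matching on l.team_id = r.team_id. A NULL in a compared column never satisfies the condition.
- team_id=2: 1 matching r row(s), so 1 row(s) emitted.
- team_id=8: no matching r row, dropped.
- team_id=NULL: no matching r row, dropped.
- team_id=5: 2 matching r row(s), so 2 row(s) emitted.
- team_id=1: no matching r row, dropped.
- team_id=5: 2 matching r row(s), so 2 row(s) emitted.
- team_id=8: no matching r row, dropped.
- team_id=8: no matching r row, dropped.
After projecting and ordering:
r.team_id | l.team_id
2 | 2
5 | 5
5 | 5
5 | 5
5 | 5

(2, 2); (5, 5); (5, 5); (5, 5); (5, 5)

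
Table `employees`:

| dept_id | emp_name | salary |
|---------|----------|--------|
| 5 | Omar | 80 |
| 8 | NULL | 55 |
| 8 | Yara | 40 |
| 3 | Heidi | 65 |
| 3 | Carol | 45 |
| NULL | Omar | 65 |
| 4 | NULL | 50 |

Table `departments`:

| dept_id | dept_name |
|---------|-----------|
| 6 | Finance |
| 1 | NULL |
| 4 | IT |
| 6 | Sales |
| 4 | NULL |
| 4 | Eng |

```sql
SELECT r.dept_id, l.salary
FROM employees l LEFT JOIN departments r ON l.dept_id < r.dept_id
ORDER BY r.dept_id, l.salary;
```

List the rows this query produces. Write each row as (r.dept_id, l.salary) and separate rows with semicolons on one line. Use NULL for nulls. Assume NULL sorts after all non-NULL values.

(4, 45); (4, 45); (4, 45); (4, 65); (4, 65); (4, 65); (6, 45); (6, 45); (6, 50); (6, 50); (6, 65); (6, 65); (6, 80); (6, 80); (NULL, 40); (NULL, 55); (NULL, 65)

LEFT JOIN keeps every row from `employees`; unmatched rows get NULL for `departments`'s columns.
Matching on l.dept_id < r.dept_id. A NULL in a compared column never satisfies the condition.
- l (dept_id=5) pairs with 2 row(s) of r.
- l (dept_id=8) has no partner → padded with NULL.
- l (dept_id=8) has no partner → padded with NULL.
- l (dept_id=3) pairs with 5 row(s) of r.
- l (dept_id=3) pairs with 5 row(s) of r.
- l (dept_id=NULL) has no partner → padded with NULL.
- l (dept_id=4) pairs with 2 row(s) of r.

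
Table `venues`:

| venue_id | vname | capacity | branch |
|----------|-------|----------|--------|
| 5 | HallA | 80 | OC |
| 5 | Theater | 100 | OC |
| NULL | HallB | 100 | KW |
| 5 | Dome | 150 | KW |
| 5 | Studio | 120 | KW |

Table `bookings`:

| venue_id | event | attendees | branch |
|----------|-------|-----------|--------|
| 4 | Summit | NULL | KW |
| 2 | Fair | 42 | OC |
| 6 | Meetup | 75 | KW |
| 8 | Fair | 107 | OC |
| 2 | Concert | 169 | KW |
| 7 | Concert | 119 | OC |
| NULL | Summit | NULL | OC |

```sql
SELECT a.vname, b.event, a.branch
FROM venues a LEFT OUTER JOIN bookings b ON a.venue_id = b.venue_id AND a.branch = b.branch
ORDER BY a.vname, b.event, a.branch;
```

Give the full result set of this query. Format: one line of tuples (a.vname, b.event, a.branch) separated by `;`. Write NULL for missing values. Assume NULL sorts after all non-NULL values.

(Dome, NULL, KW); (HallA, NULL, OC); (HallB, NULL, KW); (Studio, NULL, KW); (Theater, NULL, OC)

LEFT JOIN keeps every row from `venues`; unmatched rows get NULL for `bookings`'s columns.
Matching on a.venue_id = b.venue_id AND a.branch = b.branch. A NULL in a compared column never satisfies the condition.
- a (venue_id=5, branch=OC) has no partner → padded with NULL.
- a (venue_id=5, branch=OC) has no partner → padded with NULL.
- a (venue_id=NULL, branch=KW) has no partner → padded with NULL.
- a (venue_id=5, branch=KW) has no partner → padded with NULL.
- a (venue_id=5, branch=KW) has no partner → padded with NULL.
After projecting and ordering:
a.vname | b.event | a.branch
Dome | NULL | KW
HallA | NULL | OC
HallB | NULL | KW
Studio | NULL | KW
Theater | NULL | OC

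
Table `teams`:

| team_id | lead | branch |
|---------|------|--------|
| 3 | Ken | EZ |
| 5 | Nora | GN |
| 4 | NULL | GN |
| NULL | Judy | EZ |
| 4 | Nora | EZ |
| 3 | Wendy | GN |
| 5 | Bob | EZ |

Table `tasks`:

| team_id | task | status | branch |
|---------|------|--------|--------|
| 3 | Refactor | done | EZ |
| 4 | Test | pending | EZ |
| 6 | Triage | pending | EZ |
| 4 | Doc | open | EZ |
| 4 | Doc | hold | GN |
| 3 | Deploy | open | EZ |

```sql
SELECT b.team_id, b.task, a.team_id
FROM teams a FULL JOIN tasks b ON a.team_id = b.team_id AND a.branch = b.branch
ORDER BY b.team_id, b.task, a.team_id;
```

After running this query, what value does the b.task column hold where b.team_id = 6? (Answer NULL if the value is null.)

FULL OUTER JOIN keeps every row from both sides; unmatched rows get NULL for the other side's columns.
Matching on a.team_id = b.team_id AND a.branch = b.branch. A NULL in a compared column never satisfies the condition.
- a (team_id=3, branch=EZ) pairs with 2 row(s) of b.
- a (team_id=5, branch=GN) has no partner → padded with NULL.
- a (team_id=4, branch=GN) pairs with 1 row(s) of b.
- a (team_id=NULL, branch=EZ) has no partner → padded with NULL.
- a (team_id=4, branch=EZ) pairs with 2 row(s) of b.
- a (team_id=3, branch=GN) has no partner → padded with NULL.
- a (team_id=5, branch=EZ) has no partner → padded with NULL.
- plus 1 unmatched b row(s), each kept with NULL a columns.

Triage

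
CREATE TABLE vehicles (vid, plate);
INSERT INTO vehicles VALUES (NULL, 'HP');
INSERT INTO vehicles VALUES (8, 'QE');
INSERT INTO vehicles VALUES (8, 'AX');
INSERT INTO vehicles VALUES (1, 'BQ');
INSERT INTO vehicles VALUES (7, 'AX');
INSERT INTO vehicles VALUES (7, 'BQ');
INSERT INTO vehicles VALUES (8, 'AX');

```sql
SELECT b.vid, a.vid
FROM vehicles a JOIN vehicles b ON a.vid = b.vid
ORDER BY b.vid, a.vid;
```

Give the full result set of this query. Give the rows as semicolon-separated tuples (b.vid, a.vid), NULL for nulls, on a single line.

(1, 1); (7, 7); (7, 7); (7, 7); (7, 7); (8, 8); (8, 8); (8, 8); (8, 8); (8, 8); (8, 8); (8, 8); (8, 8); (8, 8)

INNER JOIN keeps only pairs where the ON condition holds.
Matching on a.vid = b.vid. A NULL in a compared column never satisfies the condition.
- a row (vid=NULL): no match → dropped.
- a row (vid=8): matches 3 b row(s) → 3 output row(s).
- a row (vid=8): matches 3 b row(s) → 3 output row(s).
- a row (vid=1): matches 1 b row(s) → 1 output row(s).
- a row (vid=7): matches 2 b row(s) → 2 output row(s).
- a row (vid=7): matches 2 b row(s) → 2 output row(s).
- a row (vid=8): matches 3 b row(s) → 3 output row(s).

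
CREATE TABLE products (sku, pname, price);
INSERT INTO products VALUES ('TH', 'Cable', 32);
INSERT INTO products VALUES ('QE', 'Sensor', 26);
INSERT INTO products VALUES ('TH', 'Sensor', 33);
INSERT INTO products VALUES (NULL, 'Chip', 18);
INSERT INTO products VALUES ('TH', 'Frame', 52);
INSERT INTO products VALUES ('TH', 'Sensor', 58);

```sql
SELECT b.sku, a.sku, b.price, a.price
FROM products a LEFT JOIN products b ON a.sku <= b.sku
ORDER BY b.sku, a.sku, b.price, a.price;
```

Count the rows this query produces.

22

LEFT JOIN keeps every row from `products a`; unmatched rows get NULL for `products b`'s columns.
Matching on a.sku <= b.sku. A NULL in a compared column never satisfies the condition.
- sku=TH: 4 matching b row(s), so 4 row(s) emitted.
- sku=QE: 5 matching b row(s), so 5 row(s) emitted.
- sku=TH: 4 matching b row(s), so 4 row(s) emitted.
- sku=NULL: no b row matches, row kept with b columns NULL.
- sku=TH: 4 matching b row(s), so 4 row(s) emitted.
- sku=TH: 4 matching b row(s), so 4 row(s) emitted.
Total: 21 matched + 1 padded = 22 rows.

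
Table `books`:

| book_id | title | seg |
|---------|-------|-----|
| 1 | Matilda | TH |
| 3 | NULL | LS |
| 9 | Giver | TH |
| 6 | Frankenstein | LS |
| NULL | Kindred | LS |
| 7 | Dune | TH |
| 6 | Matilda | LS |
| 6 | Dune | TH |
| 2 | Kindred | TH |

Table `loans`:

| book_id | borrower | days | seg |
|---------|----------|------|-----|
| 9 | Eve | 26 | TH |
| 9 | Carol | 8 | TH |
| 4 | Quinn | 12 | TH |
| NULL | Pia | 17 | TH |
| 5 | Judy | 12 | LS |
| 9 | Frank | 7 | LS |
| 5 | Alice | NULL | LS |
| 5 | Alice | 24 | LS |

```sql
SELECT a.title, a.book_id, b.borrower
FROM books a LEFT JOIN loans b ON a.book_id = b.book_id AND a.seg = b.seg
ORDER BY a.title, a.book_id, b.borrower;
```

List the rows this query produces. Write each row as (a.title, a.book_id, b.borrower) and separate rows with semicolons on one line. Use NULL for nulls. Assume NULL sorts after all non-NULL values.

LEFT JOIN keeps every row from `books`; unmatched rows get NULL for `loans`'s columns.
Matching on a.book_id = b.book_id AND a.seg = b.seg. A NULL in a compared column never satisfies the condition.
Matched pairs: 2; unmatched a rows kept: 8.

(Dune, 6, NULL); (Dune, 7, NULL); (Frankenstein, 6, NULL); (Giver, 9, Carol); (Giver, 9, Eve); (Kindred, 2, NULL); (Kindred, NULL, NULL); (Matilda, 1, NULL); (Matilda, 6, NULL); (NULL, 3, NULL)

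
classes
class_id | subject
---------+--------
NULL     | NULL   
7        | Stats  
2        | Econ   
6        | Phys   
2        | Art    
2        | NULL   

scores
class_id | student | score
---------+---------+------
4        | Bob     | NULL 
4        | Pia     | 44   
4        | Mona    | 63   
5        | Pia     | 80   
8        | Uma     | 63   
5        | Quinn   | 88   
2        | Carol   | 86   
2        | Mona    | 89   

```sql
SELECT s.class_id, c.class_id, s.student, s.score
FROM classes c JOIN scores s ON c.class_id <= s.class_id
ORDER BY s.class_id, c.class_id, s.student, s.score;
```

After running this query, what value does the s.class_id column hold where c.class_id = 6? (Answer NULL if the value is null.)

8

INNER JOIN keeps only pairs where the ON condition holds.
Matching on c.class_id <= s.class_id. A NULL in a compared column never satisfies the condition.
- c (class_id=NULL) has no partner → excluded.
- c (class_id=7) pairs with 1 row(s) of s.
- c (class_id=2) pairs with 8 row(s) of s.
- c (class_id=6) pairs with 1 row(s) of s.
- c (class_id=2) pairs with 8 row(s) of s.
- c (class_id=2) pairs with 8 row(s) of s.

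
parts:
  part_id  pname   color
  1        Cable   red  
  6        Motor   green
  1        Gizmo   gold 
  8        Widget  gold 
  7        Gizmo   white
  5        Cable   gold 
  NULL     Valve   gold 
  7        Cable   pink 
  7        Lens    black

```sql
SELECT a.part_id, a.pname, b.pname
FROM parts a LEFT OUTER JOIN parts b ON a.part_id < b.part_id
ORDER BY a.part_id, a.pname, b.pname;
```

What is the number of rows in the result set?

LEFT JOIN keeps every row from `parts a`; unmatched rows get NULL for `parts b`'s columns.
Matching on a.part_id < b.part_id. A NULL in a compared column never satisfies the condition.
- part_id=1: 6 matching b row(s), so 6 row(s) emitted.
- part_id=6: 4 matching b row(s), so 4 row(s) emitted.
- part_id=1: 6 matching b row(s), so 6 row(s) emitted.
- part_id=8: no b row matches, row kept with b columns NULL.
- part_id=7: 1 matching b row(s), so 1 row(s) emitted.
- part_id=5: 5 matching b row(s), so 5 row(s) emitted.
- part_id=NULL: no b row matches, row kept with b columns NULL.
- part_id=7: 1 matching b row(s), so 1 row(s) emitted.
- part_id=7: 1 matching b row(s), so 1 row(s) emitted.
Total: 24 matched + 2 padded = 26 rows.

26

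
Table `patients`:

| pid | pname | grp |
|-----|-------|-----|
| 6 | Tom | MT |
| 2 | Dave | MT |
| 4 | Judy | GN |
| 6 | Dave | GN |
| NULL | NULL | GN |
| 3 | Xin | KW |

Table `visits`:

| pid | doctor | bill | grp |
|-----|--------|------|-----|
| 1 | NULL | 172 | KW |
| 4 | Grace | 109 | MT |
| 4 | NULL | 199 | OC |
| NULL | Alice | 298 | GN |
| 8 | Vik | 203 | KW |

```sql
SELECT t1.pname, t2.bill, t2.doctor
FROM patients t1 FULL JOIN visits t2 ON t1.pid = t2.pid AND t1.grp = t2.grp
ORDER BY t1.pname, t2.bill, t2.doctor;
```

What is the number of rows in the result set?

11

FULL OUTER JOIN keeps every row from both sides; unmatched rows get NULL for the other side's columns.
Matching on t1.pid = t2.pid AND t1.grp = t2.grp. A NULL in a compared column never satisfies the condition.
Matched pairs: 0; unmatched t1 rows kept: 6; unmatched t2 rows kept: 5.
Total: 0 matched + 11 padded = 11 rows.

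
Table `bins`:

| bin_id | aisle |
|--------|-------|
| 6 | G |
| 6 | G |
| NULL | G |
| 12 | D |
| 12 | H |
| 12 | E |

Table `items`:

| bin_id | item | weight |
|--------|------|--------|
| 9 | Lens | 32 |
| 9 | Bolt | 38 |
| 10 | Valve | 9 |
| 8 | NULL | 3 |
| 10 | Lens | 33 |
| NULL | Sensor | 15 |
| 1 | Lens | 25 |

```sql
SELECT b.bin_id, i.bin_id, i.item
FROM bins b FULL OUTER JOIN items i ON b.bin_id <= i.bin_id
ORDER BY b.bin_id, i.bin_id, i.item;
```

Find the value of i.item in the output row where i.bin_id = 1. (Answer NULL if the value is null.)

Lens

FULL OUTER JOIN keeps every row from both sides; unmatched rows get NULL for the other side's columns.
Matching on b.bin_id <= i.bin_id. A NULL in a compared column never satisfies the condition.
- bin_id=6: 5 matching i row(s), so 5 row(s) emitted.
- bin_id=6: 5 matching i row(s), so 5 row(s) emitted.
- bin_id=NULL: no i row matches, row kept with i columns NULL.
- bin_id=12: no i row matches, row kept with i columns NULL.
- bin_id=12: no i row matches, row kept with i columns NULL.
- bin_id=12: no i row matches, row kept with i columns NULL.
- plus 2 unmatched i row(s), each kept with NULL b columns.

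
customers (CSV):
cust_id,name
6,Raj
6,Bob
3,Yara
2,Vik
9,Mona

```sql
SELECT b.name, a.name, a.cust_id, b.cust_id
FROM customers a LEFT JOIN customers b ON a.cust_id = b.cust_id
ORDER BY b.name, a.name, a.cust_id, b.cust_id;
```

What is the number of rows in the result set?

7

LEFT JOIN keeps every row from `customers a`; unmatched rows get NULL for `customers b`'s columns.
Matching on a.cust_id = b.cust_id.
Matched pairs: 7; unmatched a rows kept: 0.
Total: 7 rows.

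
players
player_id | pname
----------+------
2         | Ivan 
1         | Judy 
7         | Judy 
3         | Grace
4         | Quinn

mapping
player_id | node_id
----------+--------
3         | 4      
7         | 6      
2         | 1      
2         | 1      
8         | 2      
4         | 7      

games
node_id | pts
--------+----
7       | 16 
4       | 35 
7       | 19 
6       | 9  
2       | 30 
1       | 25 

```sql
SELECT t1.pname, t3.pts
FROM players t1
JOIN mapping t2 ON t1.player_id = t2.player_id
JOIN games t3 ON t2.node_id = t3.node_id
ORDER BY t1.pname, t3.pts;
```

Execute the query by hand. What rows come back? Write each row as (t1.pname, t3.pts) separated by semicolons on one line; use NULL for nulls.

(Grace, 35); (Ivan, 25); (Ivan, 25); (Judy, 9); (Quinn, 16); (Quinn, 19)

Step 1 — t1 INNER JOIN t2 on player_id → 5 row(s).
Then INNER JOIN `games t3` on node_id: keep only rows whose t2.node_id appears in t3.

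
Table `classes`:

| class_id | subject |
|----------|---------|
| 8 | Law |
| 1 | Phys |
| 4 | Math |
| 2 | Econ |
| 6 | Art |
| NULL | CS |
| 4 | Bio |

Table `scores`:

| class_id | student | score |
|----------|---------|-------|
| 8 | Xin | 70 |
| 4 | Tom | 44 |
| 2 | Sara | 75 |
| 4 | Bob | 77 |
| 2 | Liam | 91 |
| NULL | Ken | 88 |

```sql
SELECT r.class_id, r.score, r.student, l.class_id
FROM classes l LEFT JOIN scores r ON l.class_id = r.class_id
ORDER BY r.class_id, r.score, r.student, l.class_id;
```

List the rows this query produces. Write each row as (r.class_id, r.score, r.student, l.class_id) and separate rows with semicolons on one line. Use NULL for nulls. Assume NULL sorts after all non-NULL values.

(2, 75, Sara, 2); (2, 91, Liam, 2); (4, 44, Tom, 4); (4, 44, Tom, 4); (4, 77, Bob, 4); (4, 77, Bob, 4); (8, 70, Xin, 8); (NULL, NULL, NULL, 1); (NULL, NULL, NULL, 6); (NULL, NULL, NULL, NULL)

LEFT JOIN keeps every row from `classes`; unmatched rows get NULL for `scores`'s columns.
Matching on l.class_id = r.class_id. A NULL in a compared column never satisfies the condition.
- l (class_id=8) pairs with 1 row(s) of r.
- l (class_id=1) has no partner → padded with NULL.
- l (class_id=4) pairs with 2 row(s) of r.
- l (class_id=2) pairs with 2 row(s) of r.
- l (class_id=6) has no partner → padded with NULL.
- l (class_id=NULL) has no partner → padded with NULL.
- l (class_id=4) pairs with 2 row(s) of r.
After projecting and ordering:
r.class_id | r.score | r.student | l.class_id
2 | 75 | Sara | 2
2 | 91 | Liam | 2
4 | 44 | Tom | 4
4 | 44 | Tom | 4
4 | 77 | Bob | 4
4 | 77 | Bob | 4
8 | 70 | Xin | 8
NULL | NULL | NULL | 1
NULL | NULL | NULL | 6
NULL | NULL | NULL | NULL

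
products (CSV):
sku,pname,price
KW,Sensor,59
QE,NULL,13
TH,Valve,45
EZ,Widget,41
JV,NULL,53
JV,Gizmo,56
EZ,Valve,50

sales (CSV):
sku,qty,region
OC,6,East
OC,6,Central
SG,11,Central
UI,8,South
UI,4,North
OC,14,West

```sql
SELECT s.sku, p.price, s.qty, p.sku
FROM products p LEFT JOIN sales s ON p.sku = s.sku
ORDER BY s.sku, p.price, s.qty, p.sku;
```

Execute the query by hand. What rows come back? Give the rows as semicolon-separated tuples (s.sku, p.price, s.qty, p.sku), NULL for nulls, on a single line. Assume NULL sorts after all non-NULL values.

LEFT JOIN keeps every row from `products`; unmatched rows get NULL for `sales`'s columns.
Matching on p.sku = s.sku.
- p[0] sku=KW → no match; kept with NULLs on the s side.
- p[1] sku=QE → no match; kept with NULLs on the s side.
- p[2] sku=TH → no match; kept with NULLs on the s side.
- p[3] sku=EZ → no match; kept with NULLs on the s side.
- p[4] sku=JV → no match; kept with NULLs on the s side.
- p[5] sku=JV → no match; kept with NULLs on the s side.
- p[6] sku=EZ → no match; kept with NULLs on the s side.
After projecting and ordering:
s.sku | p.price | s.qty | p.sku
NULL | 13 | NULL | QE
NULL | 41 | NULL | EZ
NULL | 45 | NULL | TH
NULL | 50 | NULL | EZ
NULL | 53 | NULL | JV
NULL | 56 | NULL | JV
NULL | 59 | NULL | KW

(NULL, 13, NULL, QE); (NULL, 41, NULL, EZ); (NULL, 45, NULL, TH); (NULL, 50, NULL, EZ); (NULL, 53, NULL, JV); (NULL, 56, NULL, JV); (NULL, 59, NULL, KW)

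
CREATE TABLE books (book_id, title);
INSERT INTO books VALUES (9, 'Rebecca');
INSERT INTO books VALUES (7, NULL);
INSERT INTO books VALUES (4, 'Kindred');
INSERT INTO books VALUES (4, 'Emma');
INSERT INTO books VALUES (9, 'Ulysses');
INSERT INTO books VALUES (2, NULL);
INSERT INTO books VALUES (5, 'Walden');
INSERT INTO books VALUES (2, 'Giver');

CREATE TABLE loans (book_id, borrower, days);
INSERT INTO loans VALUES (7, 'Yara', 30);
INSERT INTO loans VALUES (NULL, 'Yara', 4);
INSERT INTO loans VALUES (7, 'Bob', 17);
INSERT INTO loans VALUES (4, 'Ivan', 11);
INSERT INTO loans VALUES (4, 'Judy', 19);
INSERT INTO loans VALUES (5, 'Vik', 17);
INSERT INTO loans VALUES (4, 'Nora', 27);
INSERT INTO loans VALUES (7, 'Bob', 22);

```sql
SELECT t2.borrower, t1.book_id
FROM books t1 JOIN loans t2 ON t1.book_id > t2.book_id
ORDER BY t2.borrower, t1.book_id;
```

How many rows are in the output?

21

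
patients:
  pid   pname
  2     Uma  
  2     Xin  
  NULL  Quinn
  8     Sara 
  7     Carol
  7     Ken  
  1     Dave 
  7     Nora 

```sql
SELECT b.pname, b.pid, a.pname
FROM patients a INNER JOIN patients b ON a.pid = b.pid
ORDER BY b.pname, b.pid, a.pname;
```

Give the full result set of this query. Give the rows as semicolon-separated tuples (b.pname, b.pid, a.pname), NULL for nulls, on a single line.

(Carol, 7, Carol); (Carol, 7, Ken); (Carol, 7, Nora); (Dave, 1, Dave); (Ken, 7, Carol); (Ken, 7, Ken); (Ken, 7, Nora); (Nora, 7, Carol); (Nora, 7, Ken); (Nora, 7, Nora); (Sara, 8, Sara); (Uma, 2, Uma); (Uma, 2, Xin); (Xin, 2, Uma); (Xin, 2, Xin)

INNER JOIN keeps only pairs where the ON condition holds.
Matching on a.pid = b.pid. A NULL in a compared column never satisfies the condition.
Matched pairs: 15.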